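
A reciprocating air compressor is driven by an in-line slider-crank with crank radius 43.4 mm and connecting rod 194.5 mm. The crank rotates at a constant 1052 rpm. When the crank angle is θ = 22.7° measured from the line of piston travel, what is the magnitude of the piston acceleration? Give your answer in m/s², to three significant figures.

ω = 2π·1052/60 = 110.2 rad/s
x(θ) = r cosθ + √(L² − r² sin²θ); with ω constant, a = ω²·d²x/dθ².
d²x/dθ² = −r cosθ − r²(cos2θ)/√u − r⁴ sin²2θ/(4u^{3/2}),  u = L² − r² sin²θ = 0.0375497 m².
Substituting r = 0.0434 m, L = 0.1945 m, θ = 22.7°: d²x/dθ² = -0.046925 m.
a = ω²·d²x/dθ² = (110.2)²·(-0.046925) = -569.5 m/s²;  |a| = 569.5 m/s².

569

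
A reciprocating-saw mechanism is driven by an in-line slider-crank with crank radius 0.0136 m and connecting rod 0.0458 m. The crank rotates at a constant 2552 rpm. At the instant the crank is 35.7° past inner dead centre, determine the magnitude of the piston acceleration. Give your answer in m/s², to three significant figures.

ω = 2π·2552/60 = 267.2 rad/s
x(θ) = r cosθ + √(L² − r² sin²θ); with ω constant, a = ω²·d²x/dθ².
d²x/dθ² = −r cosθ − r²(cos2θ)/√u − r⁴ sin²2θ/(4u^{3/2}),  u = L² − r² sin²θ = 0.00203466 m².
Substituting r = 0.0136 m, L = 0.0458 m, θ = 35.7°: d²x/dθ² = -0.012436 m.
a = ω²·d²x/dθ² = (267.2)²·(-0.012436) = -888.17 m/s²;  |a| = 888.17 m/s².

888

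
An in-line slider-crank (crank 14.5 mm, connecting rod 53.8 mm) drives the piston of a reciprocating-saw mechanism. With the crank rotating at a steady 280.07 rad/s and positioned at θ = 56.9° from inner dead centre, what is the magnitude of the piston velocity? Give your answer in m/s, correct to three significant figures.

3.92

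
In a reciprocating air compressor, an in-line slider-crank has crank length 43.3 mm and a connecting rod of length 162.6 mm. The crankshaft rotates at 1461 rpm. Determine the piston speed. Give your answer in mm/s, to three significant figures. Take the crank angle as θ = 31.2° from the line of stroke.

ω = 2π·1461/60 = 153 rad/s
For an in-line slider-crank, x = r cosθ + √(L² − r² sin²θ), so v = −rω sinθ·[1 + r cosθ/√(L² − r² sin²θ)].
With r = 0.0433 m, L = 0.1626 m, θ = 31.2°: √(L² − r² sin²θ) = 0.16105 m.
v = −0.0433·153·0.51803·[1 + 0.0433·0.85536/0.16105] = -4.221 m/s.
|v| = 4.221 m/s = 4221 mm/s.

4220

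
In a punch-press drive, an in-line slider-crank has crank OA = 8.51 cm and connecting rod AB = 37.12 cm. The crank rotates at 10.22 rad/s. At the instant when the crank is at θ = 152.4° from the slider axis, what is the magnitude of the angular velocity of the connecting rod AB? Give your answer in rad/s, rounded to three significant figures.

ω = 10.22 rad/s
The rod makes angle φ with the slider axis where L sinφ = r sinθ; differentiating, L cosφ·φ̇ = r ω cosθ.
L cosφ = √(L² − r² sin²θ) = 0.3691 m.
|ω_rod| = r ω |cosθ| / √(L² − r² sin²θ) = 0.0851·10.22·0.88620/0.3691 = 2.0882 rad/s.

2.09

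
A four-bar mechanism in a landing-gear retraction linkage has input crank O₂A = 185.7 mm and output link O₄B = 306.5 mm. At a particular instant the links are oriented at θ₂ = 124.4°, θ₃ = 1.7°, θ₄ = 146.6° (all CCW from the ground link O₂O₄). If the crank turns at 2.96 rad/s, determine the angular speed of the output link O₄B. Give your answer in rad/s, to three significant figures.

2.62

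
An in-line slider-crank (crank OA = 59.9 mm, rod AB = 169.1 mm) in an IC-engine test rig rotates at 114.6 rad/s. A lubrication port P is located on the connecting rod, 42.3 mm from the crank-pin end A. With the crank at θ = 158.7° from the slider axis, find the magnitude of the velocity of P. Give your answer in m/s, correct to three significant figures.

ω = 114.6 rad/s.  Crank-pin speed |V_A| = rω = 6.8645 m/s, perpendicular to OA.
Rod angle: sinφ = −(r/L) sinθ ⇒ φ = -7.393°; ω_rod = −rω cosθ/√(L²−r²sin²θ) = +38.139 rad/s.
V_P = V_A + ω_rod × AP, with AP = 0.0423 m along the rod.
Components: V_Px = −rω sinθ − a·ω_rod·sinφ = -2.286 m/s;  V_Py = rω cosθ + a·ω_rod·cosφ = -4.7958 m/s.
|V_P| = √(V_Px² + V_Py²) = 5.3127 m/s.

5.31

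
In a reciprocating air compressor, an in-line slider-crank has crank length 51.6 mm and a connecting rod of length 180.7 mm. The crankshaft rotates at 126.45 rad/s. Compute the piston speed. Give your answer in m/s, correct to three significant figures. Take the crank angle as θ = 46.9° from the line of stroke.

ω = 126.5 rad/s
For an in-line slider-crank, x = r cosθ + √(L² − r² sin²θ), so v = −rω sinθ·[1 + r cosθ/√(L² − r² sin²θ)].
With r = 0.0516 m, L = 0.1807 m, θ = 46.9°: √(L² − r² sin²θ) = 0.17673 m.
v = −0.0516·126.5·0.73016·[1 + 0.0516·0.68327/0.17673] = -5.7146 m/s.
|v| = 5.7146 m/s.

5.71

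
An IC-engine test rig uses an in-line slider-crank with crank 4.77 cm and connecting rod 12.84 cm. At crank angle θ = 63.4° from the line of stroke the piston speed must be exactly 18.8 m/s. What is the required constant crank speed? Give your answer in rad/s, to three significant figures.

For an in-line slider-crank, |v_piston| = rω|sinθ|·[1 + r cosθ/√(L² − r² sin²θ)].
With r = 0.0477 m, L = 0.1284 m, θ = 63.4°: the bracketed kinematic factor |dx/dθ| = 0.050173 m.
ω = v/|dx/dθ| = 18.8/0.050173 = 374.7 rad/s.

375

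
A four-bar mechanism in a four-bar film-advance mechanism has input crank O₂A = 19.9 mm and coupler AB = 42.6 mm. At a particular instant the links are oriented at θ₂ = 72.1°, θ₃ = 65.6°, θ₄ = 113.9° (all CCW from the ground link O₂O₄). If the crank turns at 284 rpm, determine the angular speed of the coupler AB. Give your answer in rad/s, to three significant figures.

ω₂ = 29.74 rad/s (from 284 rpm).
Differentiating the loop-closure r₂e^{iθ₂}+r₃e^{iθ₃}=r₁+r₄e^{iθ₄} gives r₂ω₂e^{iθ₂}+r₃ω₃e^{iθ₃}=r₄ω₄e^{iθ₄}.
Eliminating the other unknown: ω₃ = r₂ω₂ sin(θ₄−θ₂) / [r₃ sin(θ₃−θ₄)].
Numerator sine = +0.66653; denominator sine = -0.74664.
Result = 0.0199·29.74·(+0.66653) / (0.0426·(-0.74664)) = -12.402 rad/s; magnitude 12.402 rad/s.

12.4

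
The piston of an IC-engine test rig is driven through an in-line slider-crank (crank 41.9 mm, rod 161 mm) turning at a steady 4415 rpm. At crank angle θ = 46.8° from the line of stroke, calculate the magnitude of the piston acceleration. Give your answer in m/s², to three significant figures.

6020

ω = 2π·4415/60 = 462.3 rad/s
x(θ) = r cosθ + √(L² − r² sin²θ); with ω constant, a = ω²·d²x/dθ².
d²x/dθ² = −r cosθ − r²(cos2θ)/√u − r⁴ sin²2θ/(4u^{3/2}),  u = L² − r² sin²θ = 0.0249881 m².
Substituting r = 0.0419 m, L = 0.161 m, θ = 46.8°: d²x/dθ² = -0.028179 m.
a = ω²·d²x/dθ² = (462.3)²·(-0.028179) = -6023.5 m/s²;  |a| = 6023.5 m/s².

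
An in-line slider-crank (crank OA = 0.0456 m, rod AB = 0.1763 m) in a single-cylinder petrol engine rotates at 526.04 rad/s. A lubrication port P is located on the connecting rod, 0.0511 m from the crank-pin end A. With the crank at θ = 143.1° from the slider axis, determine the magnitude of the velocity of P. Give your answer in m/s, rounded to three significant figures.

19.2

ω = 526 rad/s.  Crank-pin speed |V_A| = rω = 23.987 m/s, perpendicular to OA.
Rod angle: sinφ = −(r/L) sinθ ⇒ φ = -8.934°; ω_rod = −rω cosθ/√(L²−r²sin²θ) = +110.14 rad/s.
V_P = V_A + ω_rod × AP, with AP = 0.0511 m along the rod.
Components: V_Px = −rω sinθ − a·ω_rod·sinφ = -13.528 m/s;  V_Py = rω cosθ + a·ω_rod·cosφ = -13.622 m/s.
|V_P| = √(V_Px² + V_Py²) = 19.199 m/s.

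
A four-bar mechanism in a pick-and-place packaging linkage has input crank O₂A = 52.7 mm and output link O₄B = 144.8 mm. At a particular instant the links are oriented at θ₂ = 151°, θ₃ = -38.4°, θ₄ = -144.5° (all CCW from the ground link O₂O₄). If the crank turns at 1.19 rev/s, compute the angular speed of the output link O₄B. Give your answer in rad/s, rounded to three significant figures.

ω₂ = 7.477 rad/s (from 1.19 rev/s).
Differentiating the loop-closure r₂e^{iθ₂}+r₃e^{iθ₃}=r₁+r₄e^{iθ₄} gives r₂ω₂e^{iθ₂}+r₃ω₃e^{iθ₃}=r₄ω₄e^{iθ₄}.
Eliminating the other unknown: ω₄ = r₂ω₂ sin(θ₂−θ₃) / [r₄ sin(θ₄−θ₃)].
Numerator sine = -0.16333; denominator sine = -0.96078.
Result = 0.0527·7.477·(-0.16333) / (0.1448·(-0.96078)) = +0.46259 rad/s; magnitude 0.46259 rad/s.

0.463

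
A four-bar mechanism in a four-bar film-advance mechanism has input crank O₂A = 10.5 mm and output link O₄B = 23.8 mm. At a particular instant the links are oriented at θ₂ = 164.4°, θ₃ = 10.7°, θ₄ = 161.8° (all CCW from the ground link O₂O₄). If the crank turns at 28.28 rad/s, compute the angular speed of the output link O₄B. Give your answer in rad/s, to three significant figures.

11.4

ω₂ = 28.28 rad/s
Differentiating the loop-closure r₂e^{iθ₂}+r₃e^{iθ₃}=r₁+r₄e^{iθ₄} gives r₂ω₂e^{iθ₂}+r₃ω₃e^{iθ₃}=r₄ω₄e^{iθ₄}.
Eliminating the other unknown: ω₄ = r₂ω₂ sin(θ₂−θ₃) / [r₄ sin(θ₄−θ₃)].
Numerator sine = +0.44307; denominator sine = +0.48328.
Result = 0.0105·28.28·(+0.44307) / (0.0238·(+0.48328)) = +11.438 rad/s; magnitude 11.438 rad/s.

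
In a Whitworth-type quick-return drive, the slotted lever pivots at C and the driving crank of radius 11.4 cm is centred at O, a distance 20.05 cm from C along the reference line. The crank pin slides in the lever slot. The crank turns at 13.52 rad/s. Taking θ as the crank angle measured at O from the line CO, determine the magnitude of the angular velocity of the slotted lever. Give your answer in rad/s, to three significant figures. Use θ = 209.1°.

7.12

ω = 13.52 rad/s
Crank pin A relative to C: A = (d + r cosθ, r sinθ); lever angle φ = atan2(r sinθ, d + r cosθ).
Differentiating tanφ: φ̇ = rω(d cosθ + r)/(d² + r² + 2dr cosθ).
d² + r² + 2dr cosθ = |CA|² = 0.0132526 m²;  d cosθ + r = -0.061191 m.
|ω_lever| = |0.114·13.52·-0.061191| / 0.0132526 = 7.1165 rad/s.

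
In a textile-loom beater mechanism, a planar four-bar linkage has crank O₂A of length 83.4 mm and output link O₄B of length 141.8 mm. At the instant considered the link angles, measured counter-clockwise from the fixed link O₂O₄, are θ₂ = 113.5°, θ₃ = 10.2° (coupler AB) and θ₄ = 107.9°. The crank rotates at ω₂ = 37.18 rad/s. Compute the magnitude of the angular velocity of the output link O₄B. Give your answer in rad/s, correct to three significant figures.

21.5

ω₂ = 37.18 rad/s
Differentiating the loop-closure r₂e^{iθ₂}+r₃e^{iθ₃}=r₁+r₄e^{iθ₄} gives r₂ω₂e^{iθ₂}+r₃ω₃e^{iθ₃}=r₄ω₄e^{iθ₄}.
Eliminating the other unknown: ω₄ = r₂ω₂ sin(θ₂−θ₃) / [r₄ sin(θ₄−θ₃)].
Numerator sine = +0.97318; denominator sine = +0.99098.
Result = 0.0834·37.18·(+0.97318) / (0.1418·(+0.99098)) = +21.475 rad/s; magnitude 21.475 rad/s.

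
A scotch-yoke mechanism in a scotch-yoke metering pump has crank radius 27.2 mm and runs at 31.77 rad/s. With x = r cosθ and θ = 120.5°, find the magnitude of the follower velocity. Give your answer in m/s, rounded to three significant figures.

0.745

ω = 31.77 rad/s
x = r cosθ ⇒ ẋ = −rω sinθ.
|v| = rω|sinθ| = 0.0272·31.77·|sin 120.5°| = 0.74457 m/s.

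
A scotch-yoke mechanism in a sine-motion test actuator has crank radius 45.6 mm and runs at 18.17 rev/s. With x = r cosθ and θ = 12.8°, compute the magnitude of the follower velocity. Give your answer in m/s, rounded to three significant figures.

1.15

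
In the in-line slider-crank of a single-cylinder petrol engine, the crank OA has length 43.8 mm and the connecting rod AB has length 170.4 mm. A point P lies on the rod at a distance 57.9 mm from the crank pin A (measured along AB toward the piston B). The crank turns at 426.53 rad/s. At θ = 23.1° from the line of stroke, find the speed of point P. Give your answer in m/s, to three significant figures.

13.8

ω = 426.5 rad/s.  Crank-pin speed |V_A| = rω = 18.682 m/s, perpendicular to OA.
Rod angle: sinφ = −(r/L) sinθ ⇒ φ = -5.788°; ω_rod = −rω cosθ/√(L²−r²sin²θ) = -101.36 rad/s.
V_P = V_A + ω_rod × AP, with AP = 0.0579 m along the rod.
Components: V_Px = −rω sinθ − a·ω_rod·sinφ = -7.9215 m/s;  V_Py = rω cosθ + a·ω_rod·cosφ = +11.345 m/s.
|V_P| = √(V_Px² + V_Py²) = 13.837 m/s.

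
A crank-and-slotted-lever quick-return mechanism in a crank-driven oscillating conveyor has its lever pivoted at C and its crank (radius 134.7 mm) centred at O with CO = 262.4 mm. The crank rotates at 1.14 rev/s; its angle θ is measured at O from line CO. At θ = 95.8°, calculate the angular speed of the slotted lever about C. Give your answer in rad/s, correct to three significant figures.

ω = 7.163 rad/s (from 1.14 rev/s).
Crank pin A relative to C: A = (d + r cosθ, r sinθ); lever angle φ = atan2(r sinθ, d + r cosθ).
Differentiating tanφ: φ̇ = rω(d cosθ + r)/(d² + r² + 2dr cosθ).
d² + r² + 2dr cosθ = |CA|² = 0.0798541 m²;  d cosθ + r = +0.10818 m.
|ω_lever| = |0.1347·7.163·+0.10818| / 0.0798541 = 1.3071 rad/s.

1.31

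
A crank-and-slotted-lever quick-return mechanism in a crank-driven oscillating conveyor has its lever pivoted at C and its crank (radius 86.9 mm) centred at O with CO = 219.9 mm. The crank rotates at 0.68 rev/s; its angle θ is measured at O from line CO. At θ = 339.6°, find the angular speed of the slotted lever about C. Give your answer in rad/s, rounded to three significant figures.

ω = 4.273 rad/s (from 0.68 rev/s).
Crank pin A relative to C: A = (d + r cosθ, r sinθ); lever angle φ = atan2(r sinθ, d + r cosθ).
Differentiating tanφ: φ̇ = rω(d cosθ + r)/(d² + r² + 2dr cosθ).
d² + r² + 2dr cosθ = |CA|² = 0.0917292 m²;  d cosθ + r = +0.29301 m.
|ω_lever| = |0.0869·4.273·+0.29301| / 0.0917292 = 1.186 rad/s.

1.19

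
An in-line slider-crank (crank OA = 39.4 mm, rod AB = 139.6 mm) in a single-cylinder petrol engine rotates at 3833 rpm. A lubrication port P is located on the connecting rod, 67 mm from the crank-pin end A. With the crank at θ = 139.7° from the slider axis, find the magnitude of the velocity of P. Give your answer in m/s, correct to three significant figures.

ω = 401.4 rad/s.  Crank-pin speed |V_A| = rω = 15.815 m/s, perpendicular to OA.
Rod angle: sinφ = −(r/L) sinθ ⇒ φ = -10.518°; ω_rod = −rω cosθ/√(L²−r²sin²θ) = +87.877 rad/s.
V_P = V_A + ω_rod × AP, with AP = 0.067 m along the rod.
Components: V_Px = −rω sinθ − a·ω_rod·sinφ = -9.1541 m/s;  V_Py = rω cosθ + a·ω_rod·cosφ = -6.2726 m/s.
|V_P| = √(V_Px² + V_Py²) = 11.097 m/s.

11.1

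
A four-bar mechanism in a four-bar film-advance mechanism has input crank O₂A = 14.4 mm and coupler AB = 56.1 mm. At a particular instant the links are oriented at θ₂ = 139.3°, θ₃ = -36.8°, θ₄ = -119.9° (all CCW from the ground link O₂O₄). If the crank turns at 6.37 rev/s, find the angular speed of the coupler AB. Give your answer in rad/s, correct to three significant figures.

10.2

ω₂ = 40.02 rad/s (from 6.37 rev/s).
Differentiating the loop-closure r₂e^{iθ₂}+r₃e^{iθ₃}=r₁+r₄e^{iθ₄} gives r₂ω₂e^{iθ₂}+r₃ω₃e^{iθ₃}=r₄ω₄e^{iθ₄}.
Eliminating the other unknown: ω₃ = r₂ω₂ sin(θ₄−θ₂) / [r₃ sin(θ₃−θ₄)].
Numerator sine = +0.98229; denominator sine = +0.99276.
Result = 0.0144·40.02·(+0.98229) / (0.0561·(+0.99276)) = +10.165 rad/s; magnitude 10.165 rad/s.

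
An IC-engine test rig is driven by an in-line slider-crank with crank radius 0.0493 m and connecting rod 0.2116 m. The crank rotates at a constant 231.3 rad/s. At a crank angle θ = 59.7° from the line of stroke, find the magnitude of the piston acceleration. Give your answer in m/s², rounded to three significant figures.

ω = 231.3 rad/s
x(θ) = r cosθ + √(L² − r² sin²θ); with ω constant, a = ω²·d²x/dθ².
d²x/dθ² = −r cosθ − r²(cos2θ)/√u − r⁴ sin²2θ/(4u^{3/2}),  u = L² − r² sin²θ = 0.0429627 m².
Substituting r = 0.0493 m, L = 0.2116 m, θ = 59.7°: d²x/dθ² = -0.019243 m.
a = ω²·d²x/dθ² = (231.3)²·(-0.019243) = -1029.5 m/s²;  |a| = 1029.5 m/s².

1030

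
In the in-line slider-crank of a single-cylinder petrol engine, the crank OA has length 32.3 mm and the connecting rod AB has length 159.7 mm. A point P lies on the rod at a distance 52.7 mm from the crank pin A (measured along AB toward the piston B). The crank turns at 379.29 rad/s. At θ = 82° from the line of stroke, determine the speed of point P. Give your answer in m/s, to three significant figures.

12.3

ω = 379.3 rad/s.  Crank-pin speed |V_A| = rω = 12.251 m/s, perpendicular to OA.
Rod angle: sinφ = −(r/L) sinθ ⇒ φ = -11.554°; ω_rod = −rω cosθ/√(L²−r²sin²θ) = -10.897 rad/s.
V_P = V_A + ω_rod × AP, with AP = 0.0527 m along the rod.
Components: V_Px = −rω sinθ − a·ω_rod·sinφ = -12.247 m/s;  V_Py = rω cosθ + a·ω_rod·cosφ = +1.1424 m/s.
|V_P| = √(V_Px² + V_Py²) = 12.3 m/s.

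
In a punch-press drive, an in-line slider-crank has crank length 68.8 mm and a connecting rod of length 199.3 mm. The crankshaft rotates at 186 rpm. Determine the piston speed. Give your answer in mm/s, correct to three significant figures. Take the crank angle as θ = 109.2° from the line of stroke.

1110

ω = 2π·186/60 = 19.48 rad/s
For an in-line slider-crank, x = r cosθ + √(L² − r² sin²θ), so v = −rω sinθ·[1 + r cosθ/√(L² − r² sin²θ)].
With r = 0.0688 m, L = 0.1993 m, θ = 109.2°: √(L² − r² sin²θ) = 0.18841 m.
v = −0.0688·19.48·0.94438·[1 + 0.0688·-0.32887/0.18841] = -1.1136 m/s.
|v| = 1.1136 m/s = 1113.6 mm/s.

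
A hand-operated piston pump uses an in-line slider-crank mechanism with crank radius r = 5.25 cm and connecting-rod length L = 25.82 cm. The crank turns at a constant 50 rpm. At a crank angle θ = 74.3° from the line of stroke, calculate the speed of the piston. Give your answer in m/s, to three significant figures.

0.279

ω = 2π·50/60 = 5.236 rad/s
For an in-line slider-crank, x = r cosθ + √(L² − r² sin²θ), so v = −rω sinθ·[1 + r cosθ/√(L² − r² sin²θ)].
With r = 0.0525 m, L = 0.2582 m, θ = 74.3°: √(L² − r² sin²θ) = 0.25321 m.
v = −0.0525·5.236·0.96269·[1 + 0.0525·0.27060/0.25321] = -0.27948 m/s.
|v| = 0.27948 m/s.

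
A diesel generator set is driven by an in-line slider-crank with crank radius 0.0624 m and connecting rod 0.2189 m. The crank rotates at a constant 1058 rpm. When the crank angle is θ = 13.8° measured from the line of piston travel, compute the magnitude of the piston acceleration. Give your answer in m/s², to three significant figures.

ω = 2π·1058/60 = 110.8 rad/s
x(θ) = r cosθ + √(L² − r² sin²θ); with ω constant, a = ω²·d²x/dθ².
d²x/dθ² = −r cosθ − r²(cos2θ)/√u − r⁴ sin²2θ/(4u^{3/2}),  u = L² − r² sin²θ = 0.0476957 m².
Substituting r = 0.0624 m, L = 0.2189 m, θ = 13.8°: d²x/dθ² = -0.076477 m.
a = ω²·d²x/dθ² = (110.8)²·(-0.076477) = -938.77 m/s²;  |a| = 938.77 m/s².

939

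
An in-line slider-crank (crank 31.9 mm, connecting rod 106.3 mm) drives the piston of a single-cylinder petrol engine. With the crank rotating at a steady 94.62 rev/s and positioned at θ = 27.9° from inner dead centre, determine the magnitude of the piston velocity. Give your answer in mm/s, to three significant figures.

ω = 2π·94.6 = 594.5 rad/s
For an in-line slider-crank, x = r cosθ + √(L² − r² sin²θ), so v = −rω sinθ·[1 + r cosθ/√(L² − r² sin²θ)].
With r = 0.0319 m, L = 0.1063 m, θ = 27.9°: √(L² − r² sin²θ) = 0.10525 m.
v = −0.0319·594.5·0.46793·[1 + 0.0319·0.88377/0.10525] = -11.251 m/s.
|v| = 11.251 m/s = 11251 mm/s.

11300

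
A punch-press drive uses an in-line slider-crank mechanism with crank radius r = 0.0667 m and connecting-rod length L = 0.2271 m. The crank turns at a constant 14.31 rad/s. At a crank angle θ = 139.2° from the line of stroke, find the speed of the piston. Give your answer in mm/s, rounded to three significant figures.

ω = 14.31 rad/s
For an in-line slider-crank, x = r cosθ + √(L² − r² sin²θ), so v = −rω sinθ·[1 + r cosθ/√(L² − r² sin²θ)].
With r = 0.0667 m, L = 0.2271 m, θ = 139.2°: √(L² − r² sin²θ) = 0.22288 m.
v = −0.0667·14.31·0.65342·[1 + 0.0667·-0.75700/0.22288] = -0.48239 m/s.
|v| = 0.48239 m/s = 482.39 mm/s.

482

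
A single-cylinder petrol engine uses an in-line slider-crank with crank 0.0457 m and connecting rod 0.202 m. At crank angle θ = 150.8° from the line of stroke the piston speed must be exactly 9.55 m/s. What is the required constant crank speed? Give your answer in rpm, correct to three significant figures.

5100

For an in-line slider-crank, |v_piston| = rω|sinθ|·[1 + r cosθ/√(L² − r² sin²θ)].
With r = 0.0457 m, L = 0.202 m, θ = 150.8°: the bracketed kinematic factor |dx/dθ| = 0.017865 m.
ω = v/|dx/dθ| = 9.55/0.017865 = 534.56 rad/s.
N = 60ω/(2π) = 5104.7 rpm.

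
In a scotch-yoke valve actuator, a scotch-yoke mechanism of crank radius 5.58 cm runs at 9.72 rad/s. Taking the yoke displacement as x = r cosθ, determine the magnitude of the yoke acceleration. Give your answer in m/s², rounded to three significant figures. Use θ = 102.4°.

1.13

ω = 9.72 rad/s
x = r cosθ ⇒ ẍ = −rω² cosθ (ω constant).
|a| = rω²|cosθ| = 0.0558·(9.72)²·|cos 102.4°| = 1.1321 m/s².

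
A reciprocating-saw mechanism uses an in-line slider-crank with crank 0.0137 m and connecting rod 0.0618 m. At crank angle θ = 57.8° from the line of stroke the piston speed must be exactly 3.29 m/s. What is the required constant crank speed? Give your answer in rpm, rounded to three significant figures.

For an in-line slider-crank, |v_piston| = rω|sinθ|·[1 + r cosθ/√(L² − r² sin²θ)].
With r = 0.0137 m, L = 0.0618 m, θ = 57.8°: the bracketed kinematic factor |dx/dθ| = 0.012987 m.
ω = v/|dx/dθ| = 3.29/0.012987 = 253.33 rad/s.
N = 60ω/(2π) = 2419.1 rpm.

2420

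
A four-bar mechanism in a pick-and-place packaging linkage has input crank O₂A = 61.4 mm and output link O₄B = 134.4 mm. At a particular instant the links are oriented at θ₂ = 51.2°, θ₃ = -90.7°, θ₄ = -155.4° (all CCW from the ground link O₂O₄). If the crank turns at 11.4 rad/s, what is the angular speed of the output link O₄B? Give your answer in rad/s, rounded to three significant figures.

ω₂ = 11.4 rad/s
Differentiating the loop-closure r₂e^{iθ₂}+r₃e^{iθ₃}=r₁+r₄e^{iθ₄} gives r₂ω₂e^{iθ₂}+r₃ω₃e^{iθ₃}=r₄ω₄e^{iθ₄}.
Eliminating the other unknown: ω₄ = r₂ω₂ sin(θ₂−θ₃) / [r₄ sin(θ₄−θ₃)].
Numerator sine = +0.61704; denominator sine = -0.90408.
Result = 0.0614·11.4·(+0.61704) / (0.1344·(-0.90408)) = -3.5545 rad/s; magnitude 3.5545 rad/s.

3.55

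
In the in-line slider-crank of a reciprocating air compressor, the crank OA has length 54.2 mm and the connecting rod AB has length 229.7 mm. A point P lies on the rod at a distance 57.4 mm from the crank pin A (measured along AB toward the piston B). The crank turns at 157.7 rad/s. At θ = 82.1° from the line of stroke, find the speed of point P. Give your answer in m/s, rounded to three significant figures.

8.58

ω = 157.7 rad/s.  Crank-pin speed |V_A| = rω = 8.5473 m/s, perpendicular to OA.
Rod angle: sinφ = −(r/L) sinθ ⇒ φ = -13.516°; ω_rod = −rω cosθ/√(L²−r²sin²θ) = -5.2601 rad/s.
V_P = V_A + ω_rod × AP, with AP = 0.0574 m along the rod.
Components: V_Px = −rω sinθ − a·ω_rod·sinφ = -8.5368 m/s;  V_Py = rω cosθ + a·ω_rod·cosφ = +0.88122 m/s.
|V_P| = √(V_Px² + V_Py²) = 8.5822 m/s.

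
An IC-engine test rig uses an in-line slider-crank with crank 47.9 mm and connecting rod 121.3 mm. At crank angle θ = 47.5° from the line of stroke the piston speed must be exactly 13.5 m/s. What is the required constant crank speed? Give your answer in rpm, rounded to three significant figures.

2850

For an in-line slider-crank, |v_piston| = rω|sinθ|·[1 + r cosθ/√(L² − r² sin²θ)].
With r = 0.0479 m, L = 0.1213 m, θ = 47.5°: the bracketed kinematic factor |dx/dθ| = 0.045164 m.
ω = v/|dx/dθ| = 13.5/0.045164 = 298.91 rad/s.
N = 60ω/(2π) = 2854.4 rpm.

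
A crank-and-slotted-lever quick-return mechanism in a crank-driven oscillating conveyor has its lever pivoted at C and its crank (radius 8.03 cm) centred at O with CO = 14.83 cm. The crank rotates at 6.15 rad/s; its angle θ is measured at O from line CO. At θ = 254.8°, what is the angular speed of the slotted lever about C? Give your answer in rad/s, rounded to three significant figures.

0.921

ω = 6.15 rad/s
Crank pin A relative to C: A = (d + r cosθ, r sinθ); lever angle φ = atan2(r sinθ, d + r cosθ).
Differentiating tanφ: φ̇ = rω(d cosθ + r)/(d² + r² + 2dr cosθ).
d² + r² + 2dr cosθ = |CA|² = 0.0221964 m²;  d cosθ + r = +0.041417 m.
|ω_lever| = |0.0803·6.15·+0.041417| / 0.0221964 = 0.92149 rad/s.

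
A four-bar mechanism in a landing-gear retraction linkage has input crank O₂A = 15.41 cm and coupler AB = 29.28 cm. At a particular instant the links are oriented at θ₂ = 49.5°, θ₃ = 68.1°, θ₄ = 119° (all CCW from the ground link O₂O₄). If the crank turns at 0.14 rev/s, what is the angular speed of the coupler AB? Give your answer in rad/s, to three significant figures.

ω₂ = 0.8796 rad/s (from 0.14 rev/s).
Differentiating the loop-closure r₂e^{iθ₂}+r₃e^{iθ₃}=r₁+r₄e^{iθ₄} gives r₂ω₂e^{iθ₂}+r₃ω₃e^{iθ₃}=r₄ω₄e^{iθ₄}.
Eliminating the other unknown: ω₃ = r₂ω₂ sin(θ₄−θ₂) / [r₃ sin(θ₃−θ₄)].
Numerator sine = +0.93667; denominator sine = -0.77605.
Result = 0.1541·0.8796·(+0.93667) / (0.2928·(-0.77605)) = -0.55878 rad/s; magnitude 0.55878 rad/s.

0.559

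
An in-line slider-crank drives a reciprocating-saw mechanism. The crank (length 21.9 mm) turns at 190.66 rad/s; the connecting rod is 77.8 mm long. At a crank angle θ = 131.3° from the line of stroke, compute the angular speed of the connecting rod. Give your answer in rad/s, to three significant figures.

36.2

ω = 190.7 rad/s
The rod makes angle φ with the slider axis where L sinφ = r sinθ; differentiating, L cosφ·φ̇ = r ω cosθ.
L cosφ = √(L² − r² sin²θ) = 0.07604 m.
|ω_rod| = r ω |cosθ| / √(L² − r² sin²θ) = 0.0219·190.7·0.66000/0.07604 = 36.241 rad/s.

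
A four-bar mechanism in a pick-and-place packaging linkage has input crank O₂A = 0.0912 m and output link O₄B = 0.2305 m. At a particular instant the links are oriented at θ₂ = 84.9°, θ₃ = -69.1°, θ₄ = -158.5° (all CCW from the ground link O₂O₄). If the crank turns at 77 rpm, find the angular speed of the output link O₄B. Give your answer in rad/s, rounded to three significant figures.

1.40

ω₂ = 8.063 rad/s (from 77 rpm).
Differentiating the loop-closure r₂e^{iθ₂}+r₃e^{iθ₃}=r₁+r₄e^{iθ₄} gives r₂ω₂e^{iθ₂}+r₃ω₃e^{iθ₃}=r₄ω₄e^{iθ₄}.
Eliminating the other unknown: ω₄ = r₂ω₂ sin(θ₂−θ₃) / [r₄ sin(θ₄−θ₃)].
Numerator sine = +0.43837; denominator sine = -0.99995.
Result = 0.0912·8.063·(+0.43837) / (0.2305·(-0.99995)) = -1.3986 rad/s; magnitude 1.3986 rad/s.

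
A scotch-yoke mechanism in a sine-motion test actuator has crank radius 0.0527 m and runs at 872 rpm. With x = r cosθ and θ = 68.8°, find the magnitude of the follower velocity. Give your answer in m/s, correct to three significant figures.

ω = 91.32 rad/s (from 872 rpm).
x = r cosθ ⇒ ẋ = −rω sinθ.
|v| = rω|sinθ| = 0.0527·91.32·|sin 68.8°| = 4.4867 m/s.

4.49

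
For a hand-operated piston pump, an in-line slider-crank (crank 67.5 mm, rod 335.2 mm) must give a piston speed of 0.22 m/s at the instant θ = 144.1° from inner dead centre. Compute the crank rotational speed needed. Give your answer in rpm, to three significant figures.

63.5

For an in-line slider-crank, |v_piston| = rω|sinθ|·[1 + r cosθ/√(L² − r² sin²θ)].
With r = 0.0675 m, L = 0.3352 m, θ = 144.1°: the bracketed kinematic factor |dx/dθ| = 0.033078 m.
ω = v/|dx/dθ| = 0.22/0.033078 = 6.6509 rad/s.
N = 60ω/(2π) = 63.511 rpm.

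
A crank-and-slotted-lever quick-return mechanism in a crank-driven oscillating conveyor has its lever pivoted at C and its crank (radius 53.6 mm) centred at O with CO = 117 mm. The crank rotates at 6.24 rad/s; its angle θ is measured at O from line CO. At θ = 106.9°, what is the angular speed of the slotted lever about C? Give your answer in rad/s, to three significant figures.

0.507

ω = 6.24 rad/s
Crank pin A relative to C: A = (d + r cosθ, r sinθ); lever angle φ = atan2(r sinθ, d + r cosθ).
Differentiating tanφ: φ̇ = rω(d cosθ + r)/(d² + r² + 2dr cosθ).
d² + r² + 2dr cosθ = |CA|² = 0.0129159 m²;  d cosθ + r = +0.019588 m.
|ω_lever| = |0.0536·6.24·+0.019588| / 0.0129159 = 0.50724 rad/s.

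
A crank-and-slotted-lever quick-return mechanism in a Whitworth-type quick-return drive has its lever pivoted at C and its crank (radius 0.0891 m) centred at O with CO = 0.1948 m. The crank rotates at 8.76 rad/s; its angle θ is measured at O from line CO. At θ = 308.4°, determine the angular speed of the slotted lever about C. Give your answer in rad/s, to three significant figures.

ω = 8.76 rad/s
Crank pin A relative to C: A = (d + r cosθ, r sinθ); lever angle φ = atan2(r sinθ, d + r cosθ).
Differentiating tanφ: φ̇ = rω(d cosθ + r)/(d² + r² + 2dr cosθ).
d² + r² + 2dr cosθ = |CA|² = 0.067448 m²;  d cosθ + r = +0.2101 m.
|ω_lever| = |0.0891·8.76·+0.2101| / 0.067448 = 2.4313 rad/s.

2.43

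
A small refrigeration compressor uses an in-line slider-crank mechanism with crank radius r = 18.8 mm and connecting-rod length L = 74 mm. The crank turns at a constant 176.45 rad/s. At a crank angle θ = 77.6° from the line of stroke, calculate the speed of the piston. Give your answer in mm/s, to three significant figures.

3420

ω = 176.4 rad/s
For an in-line slider-crank, x = r cosθ + √(L² − r² sin²θ), so v = −rω sinθ·[1 + r cosθ/√(L² − r² sin²θ)].
With r = 0.0188 m, L = 0.074 m, θ = 77.6°: √(L² − r² sin²θ) = 0.071686 m.
v = −0.0188·176.4·0.97667·[1 + 0.0188·0.21474/0.071686] = -3.4223 m/s.
|v| = 3.4223 m/s = 3422.3 mm/s.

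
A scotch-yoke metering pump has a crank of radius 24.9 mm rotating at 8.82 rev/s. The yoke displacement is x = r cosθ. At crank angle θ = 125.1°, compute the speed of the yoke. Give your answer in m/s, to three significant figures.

ω = 55.42 rad/s (from 8.82 rev/s).
x = r cosθ ⇒ ẋ = −rω sinθ.
|v| = rω|sinθ| = 0.0249·55.42·|sin 125.1°| = 1.129 m/s.

1.13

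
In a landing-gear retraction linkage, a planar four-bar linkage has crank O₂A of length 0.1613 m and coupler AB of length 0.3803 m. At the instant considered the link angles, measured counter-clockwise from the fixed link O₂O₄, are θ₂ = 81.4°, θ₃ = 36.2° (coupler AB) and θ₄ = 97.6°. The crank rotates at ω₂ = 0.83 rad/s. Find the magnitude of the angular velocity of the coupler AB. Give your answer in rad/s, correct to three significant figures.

0.112

ω₂ = 0.83 rad/s
Differentiating the loop-closure r₂e^{iθ₂}+r₃e^{iθ₃}=r₁+r₄e^{iθ₄} gives r₂ω₂e^{iθ₂}+r₃ω₃e^{iθ₃}=r₄ω₄e^{iθ₄}.
Eliminating the other unknown: ω₃ = r₂ω₂ sin(θ₄−θ₂) / [r₃ sin(θ₃−θ₄)].
Numerator sine = +0.27899; denominator sine = -0.87798.
Result = 0.1613·0.83·(+0.27899) / (0.3803·(-0.87798)) = -0.11186 rad/s; magnitude 0.11186 rad/s.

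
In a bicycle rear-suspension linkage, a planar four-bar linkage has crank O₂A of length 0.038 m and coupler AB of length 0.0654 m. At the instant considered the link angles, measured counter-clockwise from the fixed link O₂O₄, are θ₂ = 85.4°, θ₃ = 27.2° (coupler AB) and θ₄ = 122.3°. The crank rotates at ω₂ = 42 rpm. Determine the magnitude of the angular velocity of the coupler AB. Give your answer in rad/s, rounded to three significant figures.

1.54

ω₂ = 4.398 rad/s (from 42 rpm).
Differentiating the loop-closure r₂e^{iθ₂}+r₃e^{iθ₃}=r₁+r₄e^{iθ₄} gives r₂ω₂e^{iθ₂}+r₃ω₃e^{iθ₃}=r₄ω₄e^{iθ₄}.
Eliminating the other unknown: ω₃ = r₂ω₂ sin(θ₄−θ₂) / [r₃ sin(θ₃−θ₄)].
Numerator sine = +0.60042; denominator sine = -0.99604.
Result = 0.038·4.398·(+0.60042) / (0.0654·(-0.99604)) = -1.5405 rad/s; magnitude 1.5405 rad/s.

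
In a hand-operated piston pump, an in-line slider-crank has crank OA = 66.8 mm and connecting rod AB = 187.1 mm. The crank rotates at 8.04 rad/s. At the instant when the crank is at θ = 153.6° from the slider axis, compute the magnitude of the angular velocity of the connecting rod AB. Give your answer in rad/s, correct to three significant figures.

ω = 8.04 rad/s
The rod makes angle φ with the slider axis where L sinφ = r sinθ; differentiating, L cosφ·φ̇ = r ω cosθ.
L cosφ = √(L² − r² sin²θ) = 0.18473 m.
|ω_rod| = r ω |cosθ| / √(L² − r² sin²θ) = 0.0668·8.04·0.89571/0.18473 = 2.6042 rad/s.

2.60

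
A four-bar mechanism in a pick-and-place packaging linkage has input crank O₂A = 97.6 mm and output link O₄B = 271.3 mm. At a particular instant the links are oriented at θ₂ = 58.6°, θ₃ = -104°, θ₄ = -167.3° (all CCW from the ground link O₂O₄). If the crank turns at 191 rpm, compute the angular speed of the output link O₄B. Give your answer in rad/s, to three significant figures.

2.41

ω₂ = 20 rad/s (from 191 rpm).
Differentiating the loop-closure r₂e^{iθ₂}+r₃e^{iθ₃}=r₁+r₄e^{iθ₄} gives r₂ω₂e^{iθ₂}+r₃ω₃e^{iθ₃}=r₄ω₄e^{iθ₄}.
Eliminating the other unknown: ω₄ = r₂ω₂ sin(θ₂−θ₃) / [r₄ sin(θ₄−θ₃)].
Numerator sine = +0.29904; denominator sine = -0.89337.
Result = 0.0976·20·(+0.29904) / (0.2713·(-0.89337)) = -2.4086 rad/s; magnitude 2.4086 rad/s.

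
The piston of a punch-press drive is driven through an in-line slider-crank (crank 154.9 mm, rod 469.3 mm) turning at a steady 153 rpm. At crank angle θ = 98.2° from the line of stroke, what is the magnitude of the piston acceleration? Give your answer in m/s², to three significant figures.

19.0

ω = 2π·153/60 = 16.02 rad/s
x(θ) = r cosθ + √(L² − r² sin²θ); with ω constant, a = ω²·d²x/dθ².
d²x/dθ² = −r cosθ − r²(cos2θ)/√u − r⁴ sin²2θ/(4u^{3/2}),  u = L² − r² sin²θ = 0.196737 m².
Substituting r = 0.1549 m, L = 0.4693 m, θ = 98.2°: d²x/dθ² = +0.073856 m.
a = ω²·d²x/dθ² = (16.02)²·(+0.073856) = +18.96 m/s²;  |a| = 18.96 m/s².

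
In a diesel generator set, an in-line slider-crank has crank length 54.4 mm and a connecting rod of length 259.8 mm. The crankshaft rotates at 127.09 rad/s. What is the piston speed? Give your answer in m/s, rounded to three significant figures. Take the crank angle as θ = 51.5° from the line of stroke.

6.13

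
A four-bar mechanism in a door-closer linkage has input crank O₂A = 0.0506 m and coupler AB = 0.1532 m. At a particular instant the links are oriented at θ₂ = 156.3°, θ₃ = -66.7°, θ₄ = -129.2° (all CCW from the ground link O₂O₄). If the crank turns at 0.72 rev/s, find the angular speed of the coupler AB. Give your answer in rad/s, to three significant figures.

1.62

ω₂ = 4.524 rad/s (from 0.72 rev/s).
Differentiating the loop-closure r₂e^{iθ₂}+r₃e^{iθ₃}=r₁+r₄e^{iθ₄} gives r₂ω₂e^{iθ₂}+r₃ω₃e^{iθ₃}=r₄ω₄e^{iθ₄}.
Eliminating the other unknown: ω₃ = r₂ω₂ sin(θ₄−θ₂) / [r₃ sin(θ₃−θ₄)].
Numerator sine = +0.96363; denominator sine = +0.88701.
Result = 0.0506·4.524·(+0.96363) / (0.1532·(+0.88701)) = +1.6233 rad/s; magnitude 1.6233 rad/s.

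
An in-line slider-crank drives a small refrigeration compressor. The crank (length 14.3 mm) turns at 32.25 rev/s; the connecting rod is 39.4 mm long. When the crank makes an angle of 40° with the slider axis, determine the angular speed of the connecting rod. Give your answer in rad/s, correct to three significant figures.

57.9

ω = 202.6 rad/s (converted from 32.25 rev/s).
The rod makes angle φ with the slider axis where L sinφ = r sinθ; differentiating, L cosφ·φ̇ = r ω cosθ.
L cosφ = √(L² − r² sin²θ) = 0.038313 m.
|ω_rod| = r ω |cosθ| / √(L² − r² sin²θ) = 0.0143·202.6·0.76604/0.038313 = 57.937 rad/s.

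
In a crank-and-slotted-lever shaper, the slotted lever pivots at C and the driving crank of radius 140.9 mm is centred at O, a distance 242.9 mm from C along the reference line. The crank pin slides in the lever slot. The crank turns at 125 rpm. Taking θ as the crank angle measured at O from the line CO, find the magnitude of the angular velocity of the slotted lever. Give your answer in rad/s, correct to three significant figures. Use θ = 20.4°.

4.75

ω = 13.09 rad/s (from 125 rpm).
Crank pin A relative to C: A = (d + r cosθ, r sinθ); lever angle φ = atan2(r sinθ, d + r cosθ).
Differentiating tanφ: φ̇ = rω(d cosθ + r)/(d² + r² + 2dr cosθ).
d² + r² + 2dr cosθ = |CA|² = 0.143009 m²;  d cosθ + r = +0.36857 m.
|ω_lever| = |0.1409·13.09·+0.36857| / 0.143009 = 4.7534 rad/s.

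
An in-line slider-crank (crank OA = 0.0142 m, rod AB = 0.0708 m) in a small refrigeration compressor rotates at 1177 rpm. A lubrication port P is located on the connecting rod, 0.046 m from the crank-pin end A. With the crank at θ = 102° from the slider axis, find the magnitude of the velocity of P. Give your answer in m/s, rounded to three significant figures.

ω = 123.3 rad/s.  Crank-pin speed |V_A| = rω = 1.7502 m/s, perpendicular to OA.
Rod angle: sinφ = −(r/L) sinθ ⇒ φ = -11.314°; ω_rod = −rω cosθ/√(L²−r²sin²θ) = +5.2416 rad/s.
V_P = V_A + ω_rod × AP, with AP = 0.046 m along the rod.
Components: V_Px = −rω sinθ − a·ω_rod·sinφ = -1.6647 m/s;  V_Py = rω cosθ + a·ω_rod·cosφ = -0.12746 m/s.
|V_P| = √(V_Px² + V_Py²) = 1.6695 m/s.

1.67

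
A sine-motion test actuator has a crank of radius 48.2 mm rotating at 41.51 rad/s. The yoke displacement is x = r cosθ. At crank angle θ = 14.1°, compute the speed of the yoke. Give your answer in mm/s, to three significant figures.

487

ω = 41.51 rad/s
x = r cosθ ⇒ ẋ = −rω sinθ.
|v| = rω|sinθ| = 0.0482·41.51·|sin 14.1°| = 0.48742 m/s = 487.42 mm/s.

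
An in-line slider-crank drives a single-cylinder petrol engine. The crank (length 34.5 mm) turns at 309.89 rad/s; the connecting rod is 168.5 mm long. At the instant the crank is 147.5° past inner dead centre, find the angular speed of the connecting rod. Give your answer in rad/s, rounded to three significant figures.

53.8

ω = 309.9 rad/s
The rod makes angle φ with the slider axis where L sinφ = r sinθ; differentiating, L cosφ·φ̇ = r ω cosθ.
L cosφ = √(L² − r² sin²θ) = 0.16748 m.
|ω_rod| = r ω |cosθ| / √(L² − r² sin²θ) = 0.0345·309.9·0.84339/0.16748 = 53.839 rad/s.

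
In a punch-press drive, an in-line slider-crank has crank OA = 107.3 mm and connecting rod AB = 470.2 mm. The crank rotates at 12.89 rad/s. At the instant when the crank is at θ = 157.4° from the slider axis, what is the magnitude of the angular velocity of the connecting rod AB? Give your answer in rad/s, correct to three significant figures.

ω = 12.89 rad/s
The rod makes angle φ with the slider axis where L sinφ = r sinθ; differentiating, L cosφ·φ̇ = r ω cosθ.
L cosφ = √(L² − r² sin²θ) = 0.46839 m.
|ω_rod| = r ω |cosθ| / √(L² − r² sin²θ) = 0.1073·12.89·0.92321/0.46839 = 2.7261 rad/s.

2.73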